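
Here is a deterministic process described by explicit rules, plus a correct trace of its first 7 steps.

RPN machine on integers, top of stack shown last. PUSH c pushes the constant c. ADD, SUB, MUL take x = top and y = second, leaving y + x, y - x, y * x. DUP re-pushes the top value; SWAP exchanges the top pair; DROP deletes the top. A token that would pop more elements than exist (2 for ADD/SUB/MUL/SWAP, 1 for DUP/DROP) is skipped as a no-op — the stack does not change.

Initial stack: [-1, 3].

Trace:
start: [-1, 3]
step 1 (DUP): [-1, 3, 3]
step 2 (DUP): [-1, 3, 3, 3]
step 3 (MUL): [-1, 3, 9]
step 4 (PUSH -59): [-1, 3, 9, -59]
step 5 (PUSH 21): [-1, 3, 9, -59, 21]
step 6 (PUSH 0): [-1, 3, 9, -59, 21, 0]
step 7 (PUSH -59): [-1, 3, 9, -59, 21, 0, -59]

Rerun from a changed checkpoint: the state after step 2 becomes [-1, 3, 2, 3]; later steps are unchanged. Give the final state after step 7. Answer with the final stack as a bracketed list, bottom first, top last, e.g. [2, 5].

state after step 2 := [-1, 3, 2, 3]
step 3 (MUL): [-1, 3, 6]
step 4 (PUSH -59): [-1, 3, 6, -59]
step 5 (PUSH 21): [-1, 3, 6, -59, 21]
step 6 (PUSH 0): [-1, 3, 6, -59, 21, 0]
step 7 (PUSH -59): [-1, 3, 6, -59, 21, 0, -59]

[-1, 3, 6, -59, 21, 0, -59]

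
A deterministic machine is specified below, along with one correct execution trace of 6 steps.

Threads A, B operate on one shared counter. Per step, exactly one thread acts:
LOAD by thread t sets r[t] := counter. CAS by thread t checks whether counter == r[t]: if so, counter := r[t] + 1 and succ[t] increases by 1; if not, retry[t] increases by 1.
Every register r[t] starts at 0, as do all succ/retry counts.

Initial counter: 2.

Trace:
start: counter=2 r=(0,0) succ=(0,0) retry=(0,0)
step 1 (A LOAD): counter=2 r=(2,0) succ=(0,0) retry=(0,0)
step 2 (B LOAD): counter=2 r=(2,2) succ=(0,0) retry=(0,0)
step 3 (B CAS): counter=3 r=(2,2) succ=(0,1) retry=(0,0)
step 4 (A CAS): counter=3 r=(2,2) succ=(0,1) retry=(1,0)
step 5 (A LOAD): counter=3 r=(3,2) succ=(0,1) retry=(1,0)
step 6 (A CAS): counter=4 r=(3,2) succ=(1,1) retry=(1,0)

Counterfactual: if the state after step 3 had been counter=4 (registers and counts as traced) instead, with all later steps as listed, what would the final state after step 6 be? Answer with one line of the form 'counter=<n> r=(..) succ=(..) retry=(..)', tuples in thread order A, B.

state after step 3 := counter=4 r=(2,2) succ=(0,1) retry=(0,0)
step 4 (A CAS): counter=4 r=(2,2) succ=(0,1) retry=(1,0)
step 5 (A LOAD): counter=4 r=(4,2) succ=(0,1) retry=(1,0)
step 6 (A CAS): counter=5 r=(4,2) succ=(1,1) retry=(1,0)

counter=5 r=(4,2) succ=(1,1) retry=(1,0)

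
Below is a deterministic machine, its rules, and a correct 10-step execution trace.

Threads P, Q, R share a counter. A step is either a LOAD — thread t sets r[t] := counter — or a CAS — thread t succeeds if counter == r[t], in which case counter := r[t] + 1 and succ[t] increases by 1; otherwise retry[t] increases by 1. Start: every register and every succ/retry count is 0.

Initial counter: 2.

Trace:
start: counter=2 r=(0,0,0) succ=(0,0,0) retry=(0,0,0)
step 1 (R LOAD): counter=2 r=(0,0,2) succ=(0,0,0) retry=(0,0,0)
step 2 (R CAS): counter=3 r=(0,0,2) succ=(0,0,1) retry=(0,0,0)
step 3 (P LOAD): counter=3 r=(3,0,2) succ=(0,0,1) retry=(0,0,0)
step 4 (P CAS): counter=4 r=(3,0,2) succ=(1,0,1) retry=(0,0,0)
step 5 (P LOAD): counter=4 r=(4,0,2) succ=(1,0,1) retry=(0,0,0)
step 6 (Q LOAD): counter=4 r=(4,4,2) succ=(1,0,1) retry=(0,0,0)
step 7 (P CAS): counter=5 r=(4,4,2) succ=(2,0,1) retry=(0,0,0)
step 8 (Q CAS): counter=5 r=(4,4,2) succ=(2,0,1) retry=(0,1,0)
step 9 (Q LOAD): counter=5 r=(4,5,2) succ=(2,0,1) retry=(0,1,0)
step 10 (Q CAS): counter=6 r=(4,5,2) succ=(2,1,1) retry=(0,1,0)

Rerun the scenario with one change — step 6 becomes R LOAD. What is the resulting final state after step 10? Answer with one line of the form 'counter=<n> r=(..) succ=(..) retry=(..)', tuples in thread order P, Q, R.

counter=6 r=(4,5,4) succ=(2,1,1) retry=(0,1,0)

(re-executing from step 6 with the substitution; state before step 6: counter=4 r=(4,0,2) succ=(1,0,1) retry=(0,0,0))
step 6 (R LOAD): counter=4 r=(4,0,4) succ=(1,0,1) retry=(0,0,0)
step 7 (P CAS): counter=5 r=(4,0,4) succ=(2,0,1) retry=(0,0,0)
step 8 (Q CAS): counter=5 r=(4,0,4) succ=(2,0,1) retry=(0,1,0)
step 9 (Q LOAD): counter=5 r=(4,5,4) succ=(2,0,1) retry=(0,1,0)
step 10 (Q CAS): counter=6 r=(4,5,4) succ=(2,1,1) retry=(0,1,0)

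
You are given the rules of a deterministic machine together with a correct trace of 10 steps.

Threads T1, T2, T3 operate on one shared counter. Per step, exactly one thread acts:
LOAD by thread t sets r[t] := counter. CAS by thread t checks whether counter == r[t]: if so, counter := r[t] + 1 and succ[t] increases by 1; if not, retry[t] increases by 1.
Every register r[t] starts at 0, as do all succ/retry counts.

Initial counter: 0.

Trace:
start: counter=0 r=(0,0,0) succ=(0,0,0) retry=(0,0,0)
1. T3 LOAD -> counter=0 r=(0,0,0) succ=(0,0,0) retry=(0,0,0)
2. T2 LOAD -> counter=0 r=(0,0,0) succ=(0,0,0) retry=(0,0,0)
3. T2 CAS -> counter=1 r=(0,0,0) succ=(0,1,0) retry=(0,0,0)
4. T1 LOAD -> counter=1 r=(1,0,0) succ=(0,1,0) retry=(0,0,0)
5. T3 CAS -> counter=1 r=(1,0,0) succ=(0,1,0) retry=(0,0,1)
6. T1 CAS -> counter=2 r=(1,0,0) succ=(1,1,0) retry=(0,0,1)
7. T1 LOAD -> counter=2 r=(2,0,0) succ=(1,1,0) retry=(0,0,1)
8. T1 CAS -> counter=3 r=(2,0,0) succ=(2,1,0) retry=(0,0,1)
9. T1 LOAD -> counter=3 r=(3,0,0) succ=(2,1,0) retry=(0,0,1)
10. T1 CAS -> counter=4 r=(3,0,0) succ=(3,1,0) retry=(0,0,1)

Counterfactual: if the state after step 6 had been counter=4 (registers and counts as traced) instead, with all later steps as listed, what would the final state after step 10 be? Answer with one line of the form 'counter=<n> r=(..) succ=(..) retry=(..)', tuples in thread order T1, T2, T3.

state after step 6 := counter=4 r=(1,0,0) succ=(1,1,0) retry=(0,0,1)
7. T1 LOAD -> counter=4 r=(4,0,0) succ=(1,1,0) retry=(0,0,1)
8. T1 CAS -> counter=5 r=(4,0,0) succ=(2,1,0) retry=(0,0,1)
9. T1 LOAD -> counter=5 r=(5,0,0) succ=(2,1,0) retry=(0,0,1)
10. T1 CAS -> counter=6 r=(5,0,0) succ=(3,1,0) retry=(0,0,1)

counter=6 r=(5,0,0) succ=(3,1,0) retry=(0,0,1)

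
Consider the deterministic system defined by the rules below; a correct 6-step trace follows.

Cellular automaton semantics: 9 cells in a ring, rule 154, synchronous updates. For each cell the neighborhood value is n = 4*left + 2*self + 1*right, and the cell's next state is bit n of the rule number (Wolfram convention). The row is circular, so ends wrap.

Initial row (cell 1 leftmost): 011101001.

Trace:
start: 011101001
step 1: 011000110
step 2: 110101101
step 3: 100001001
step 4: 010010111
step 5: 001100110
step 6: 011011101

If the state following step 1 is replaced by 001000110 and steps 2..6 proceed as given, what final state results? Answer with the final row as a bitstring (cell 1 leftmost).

state after step 1 := 001000110
step 2: 010101101
step 3: 000001000
step 4: 000010100
step 5: 000100010
step 6: 001010101

001010101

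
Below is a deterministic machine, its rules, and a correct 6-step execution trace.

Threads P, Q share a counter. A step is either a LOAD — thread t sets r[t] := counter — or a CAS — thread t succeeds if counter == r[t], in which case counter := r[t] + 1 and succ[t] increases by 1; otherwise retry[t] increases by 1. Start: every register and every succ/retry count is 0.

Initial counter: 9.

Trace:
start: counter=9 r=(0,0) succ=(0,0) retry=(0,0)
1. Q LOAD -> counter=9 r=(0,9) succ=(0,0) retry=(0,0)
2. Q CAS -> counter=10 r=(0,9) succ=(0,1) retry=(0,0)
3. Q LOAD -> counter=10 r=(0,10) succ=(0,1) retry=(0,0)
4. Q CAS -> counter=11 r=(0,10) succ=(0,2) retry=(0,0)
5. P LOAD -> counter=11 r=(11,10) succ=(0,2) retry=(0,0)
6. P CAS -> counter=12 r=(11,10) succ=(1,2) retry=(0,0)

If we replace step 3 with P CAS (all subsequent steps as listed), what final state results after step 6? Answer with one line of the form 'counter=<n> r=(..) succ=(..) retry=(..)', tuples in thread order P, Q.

(re-executing from step 3 with the substitution; state before step 3: counter=10 r=(0,9) succ=(0,1) retry=(0,0))
3. P CAS -> counter=10 r=(0,9) succ=(0,1) retry=(1,0)
4. Q CAS -> counter=10 r=(0,9) succ=(0,1) retry=(1,1)
5. P LOAD -> counter=10 r=(10,9) succ=(0,1) retry=(1,1)
6. P CAS -> counter=11 r=(10,9) succ=(1,1) retry=(1,1)

counter=11 r=(10,9) succ=(1,1) retry=(1,1)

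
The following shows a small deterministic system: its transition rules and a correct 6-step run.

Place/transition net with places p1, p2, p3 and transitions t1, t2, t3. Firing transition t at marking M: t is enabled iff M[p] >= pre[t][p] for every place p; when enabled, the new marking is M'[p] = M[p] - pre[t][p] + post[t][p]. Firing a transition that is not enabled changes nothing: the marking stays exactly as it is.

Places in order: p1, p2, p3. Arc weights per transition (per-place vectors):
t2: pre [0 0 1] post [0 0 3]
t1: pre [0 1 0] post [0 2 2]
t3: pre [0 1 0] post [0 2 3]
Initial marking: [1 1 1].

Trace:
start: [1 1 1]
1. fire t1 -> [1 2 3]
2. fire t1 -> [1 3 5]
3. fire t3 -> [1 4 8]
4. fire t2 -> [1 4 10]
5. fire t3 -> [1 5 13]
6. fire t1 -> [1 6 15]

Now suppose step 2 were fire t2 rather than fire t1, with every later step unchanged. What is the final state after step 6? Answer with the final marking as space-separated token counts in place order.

(re-executing from step 2 with the substitution; state before step 2: [1 2 3])
2. fire t2 -> [1 2 5]
3. fire t3 -> [1 3 8]
4. fire t2 -> [1 3 10]
5. fire t3 -> [1 4 13]
6. fire t1 -> [1 5 15]

1 5 15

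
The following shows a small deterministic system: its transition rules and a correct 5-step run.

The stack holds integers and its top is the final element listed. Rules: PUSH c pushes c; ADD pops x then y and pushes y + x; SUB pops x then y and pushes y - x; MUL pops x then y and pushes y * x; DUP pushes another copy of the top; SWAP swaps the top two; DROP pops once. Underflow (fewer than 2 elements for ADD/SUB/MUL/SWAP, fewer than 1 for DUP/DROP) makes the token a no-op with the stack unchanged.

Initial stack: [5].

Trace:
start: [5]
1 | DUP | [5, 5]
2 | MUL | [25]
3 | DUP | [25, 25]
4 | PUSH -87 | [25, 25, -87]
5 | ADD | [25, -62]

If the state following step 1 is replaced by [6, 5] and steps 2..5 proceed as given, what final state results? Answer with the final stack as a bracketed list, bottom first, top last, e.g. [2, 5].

state after step 1 := [6, 5]
2 | MUL | [30]
3 | DUP | [30, 30]
4 | PUSH -87 | [30, 30, -87]
5 | ADD | [30, -57]

[30, -57]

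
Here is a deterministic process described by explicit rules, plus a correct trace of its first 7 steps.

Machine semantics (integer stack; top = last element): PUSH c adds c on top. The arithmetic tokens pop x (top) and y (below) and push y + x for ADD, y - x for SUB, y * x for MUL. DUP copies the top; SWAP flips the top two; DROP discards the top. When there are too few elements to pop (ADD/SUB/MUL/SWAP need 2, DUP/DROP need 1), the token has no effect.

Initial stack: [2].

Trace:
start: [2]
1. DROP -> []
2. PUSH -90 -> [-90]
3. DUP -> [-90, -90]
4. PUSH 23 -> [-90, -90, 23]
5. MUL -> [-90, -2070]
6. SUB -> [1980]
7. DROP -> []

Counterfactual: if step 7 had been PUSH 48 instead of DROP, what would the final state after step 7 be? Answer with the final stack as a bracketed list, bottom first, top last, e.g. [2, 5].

(re-executing from step 7 with the substitution; state before step 7: [1980])
7. PUSH 48 -> [1980, 48]

[1980, 48]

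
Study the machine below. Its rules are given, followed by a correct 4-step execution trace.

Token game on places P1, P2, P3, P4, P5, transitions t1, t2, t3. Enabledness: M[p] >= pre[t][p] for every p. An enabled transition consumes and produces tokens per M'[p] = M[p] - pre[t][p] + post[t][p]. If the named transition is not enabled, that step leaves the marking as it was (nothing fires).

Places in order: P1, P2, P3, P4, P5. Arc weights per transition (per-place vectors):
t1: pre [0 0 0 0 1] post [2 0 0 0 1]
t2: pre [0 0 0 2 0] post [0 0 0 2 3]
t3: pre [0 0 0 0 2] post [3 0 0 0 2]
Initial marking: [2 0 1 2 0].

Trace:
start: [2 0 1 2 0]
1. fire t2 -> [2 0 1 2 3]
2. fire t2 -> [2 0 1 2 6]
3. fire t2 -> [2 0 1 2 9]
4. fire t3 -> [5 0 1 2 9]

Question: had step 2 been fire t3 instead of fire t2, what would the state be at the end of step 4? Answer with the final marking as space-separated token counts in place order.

(re-executing from step 2 with the substitution; state before step 2: [2 0 1 2 3])
2. fire t3 -> [5 0 1 2 3]
3. fire t2 -> [5 0 1 2 6]
4. fire t3 -> [8 0 1 2 6]

8 0 1 2 6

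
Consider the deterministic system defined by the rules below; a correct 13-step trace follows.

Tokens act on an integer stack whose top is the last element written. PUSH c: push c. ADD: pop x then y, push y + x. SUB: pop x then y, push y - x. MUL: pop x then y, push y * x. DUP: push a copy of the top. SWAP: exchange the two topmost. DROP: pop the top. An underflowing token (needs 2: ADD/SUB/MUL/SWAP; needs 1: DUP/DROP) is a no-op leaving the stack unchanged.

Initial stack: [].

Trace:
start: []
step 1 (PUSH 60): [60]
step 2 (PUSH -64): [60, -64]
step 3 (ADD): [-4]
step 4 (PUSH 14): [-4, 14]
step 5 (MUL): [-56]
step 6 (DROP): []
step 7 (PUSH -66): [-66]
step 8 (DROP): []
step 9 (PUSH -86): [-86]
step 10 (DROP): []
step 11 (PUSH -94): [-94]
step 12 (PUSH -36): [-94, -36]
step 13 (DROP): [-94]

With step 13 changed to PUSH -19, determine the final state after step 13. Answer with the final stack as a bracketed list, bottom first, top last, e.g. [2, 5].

(re-executing from step 13 with the substitution; state before step 13: [-94, -36])
step 13 (PUSH -19): [-94, -36, -19]

[-94, -36, -19]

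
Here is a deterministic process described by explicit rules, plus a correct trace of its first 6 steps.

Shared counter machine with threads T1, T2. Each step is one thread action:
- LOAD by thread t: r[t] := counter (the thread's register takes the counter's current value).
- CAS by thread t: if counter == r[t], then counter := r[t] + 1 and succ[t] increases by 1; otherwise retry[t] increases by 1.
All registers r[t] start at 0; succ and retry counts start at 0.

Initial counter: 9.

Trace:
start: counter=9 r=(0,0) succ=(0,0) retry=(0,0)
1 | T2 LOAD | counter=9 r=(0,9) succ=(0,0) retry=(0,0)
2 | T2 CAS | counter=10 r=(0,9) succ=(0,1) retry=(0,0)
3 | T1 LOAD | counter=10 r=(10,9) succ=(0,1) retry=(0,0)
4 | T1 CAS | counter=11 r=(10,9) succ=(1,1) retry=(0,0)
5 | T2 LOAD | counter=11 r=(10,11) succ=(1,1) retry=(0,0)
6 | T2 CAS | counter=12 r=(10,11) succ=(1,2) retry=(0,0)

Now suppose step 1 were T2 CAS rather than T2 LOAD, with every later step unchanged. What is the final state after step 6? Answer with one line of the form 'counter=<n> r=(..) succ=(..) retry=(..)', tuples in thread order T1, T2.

counter=11 r=(9,10) succ=(1,1) retry=(0,2)

(re-executing from step 1 with the substitution; state before step 1: counter=9 r=(0,0) succ=(0,0) retry=(0,0))
1 | T2 CAS | counter=9 r=(0,0) succ=(0,0) retry=(0,1)
2 | T2 CAS | counter=9 r=(0,0) succ=(0,0) retry=(0,2)
3 | T1 LOAD | counter=9 r=(9,0) succ=(0,0) retry=(0,2)
4 | T1 CAS | counter=10 r=(9,0) succ=(1,0) retry=(0,2)
5 | T2 LOAD | counter=10 r=(9,10) succ=(1,0) retry=(0,2)
6 | T2 CAS | counter=11 r=(9,10) succ=(1,1) retry=(0,2)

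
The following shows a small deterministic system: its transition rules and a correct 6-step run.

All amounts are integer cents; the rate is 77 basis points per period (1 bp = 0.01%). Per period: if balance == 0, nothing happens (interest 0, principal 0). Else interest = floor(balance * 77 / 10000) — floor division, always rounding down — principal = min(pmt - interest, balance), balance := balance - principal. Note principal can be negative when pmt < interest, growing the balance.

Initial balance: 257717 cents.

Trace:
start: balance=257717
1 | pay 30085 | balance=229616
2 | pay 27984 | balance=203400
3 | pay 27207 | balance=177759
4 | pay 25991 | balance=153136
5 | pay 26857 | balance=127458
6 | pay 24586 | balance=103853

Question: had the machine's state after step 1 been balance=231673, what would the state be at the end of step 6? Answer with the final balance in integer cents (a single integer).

105989

state after step 1 := balance=231673
2 | pay 27984 | balance=205472
3 | pay 27207 | balance=179847
4 | pay 25991 | balance=155240
5 | pay 26857 | balance=129578
6 | pay 24586 | balance=105989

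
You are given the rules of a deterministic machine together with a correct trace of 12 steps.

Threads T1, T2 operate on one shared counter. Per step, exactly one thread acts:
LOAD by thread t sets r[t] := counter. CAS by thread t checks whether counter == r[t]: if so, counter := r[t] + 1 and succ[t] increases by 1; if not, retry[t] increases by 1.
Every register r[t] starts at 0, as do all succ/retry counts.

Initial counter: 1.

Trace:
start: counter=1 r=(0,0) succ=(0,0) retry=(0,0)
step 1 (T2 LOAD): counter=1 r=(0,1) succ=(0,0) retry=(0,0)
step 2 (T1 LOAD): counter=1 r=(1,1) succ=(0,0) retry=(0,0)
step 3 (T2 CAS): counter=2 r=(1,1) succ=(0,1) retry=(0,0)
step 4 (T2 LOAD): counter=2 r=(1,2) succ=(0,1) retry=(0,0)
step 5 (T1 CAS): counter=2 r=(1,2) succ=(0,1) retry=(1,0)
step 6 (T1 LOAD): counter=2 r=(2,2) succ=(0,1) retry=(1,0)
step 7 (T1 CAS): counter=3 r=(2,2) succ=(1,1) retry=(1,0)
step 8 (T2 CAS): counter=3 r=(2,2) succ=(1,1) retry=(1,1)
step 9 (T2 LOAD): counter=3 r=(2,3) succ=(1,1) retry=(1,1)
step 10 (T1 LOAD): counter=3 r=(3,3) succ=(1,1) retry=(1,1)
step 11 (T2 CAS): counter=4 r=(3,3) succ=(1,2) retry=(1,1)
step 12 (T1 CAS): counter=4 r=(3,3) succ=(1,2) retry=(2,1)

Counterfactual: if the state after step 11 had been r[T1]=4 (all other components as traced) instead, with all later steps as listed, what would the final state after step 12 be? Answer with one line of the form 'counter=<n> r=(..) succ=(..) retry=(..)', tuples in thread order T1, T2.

counter=5 r=(4,3) succ=(2,2) retry=(1,1)

state after step 11 := counter=4 r=(4,3) succ=(1,2) retry=(1,1)
step 12 (T1 CAS): counter=5 r=(4,3) succ=(2,2) retry=(1,1)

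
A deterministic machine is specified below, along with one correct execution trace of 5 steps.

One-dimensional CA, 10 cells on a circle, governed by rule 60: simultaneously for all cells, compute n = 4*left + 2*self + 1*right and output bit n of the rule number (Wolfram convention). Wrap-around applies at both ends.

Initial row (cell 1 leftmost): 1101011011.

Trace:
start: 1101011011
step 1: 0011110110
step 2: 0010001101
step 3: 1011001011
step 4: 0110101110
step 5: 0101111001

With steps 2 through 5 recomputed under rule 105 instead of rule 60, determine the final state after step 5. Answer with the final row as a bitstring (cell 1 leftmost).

1000011010

(re-executing steps 2..5 under rule 105; state before step 2: 0011110110)
step 2: 1010011110
step 3: 0100010011
step 4: 1001000011
step 5: 1000011010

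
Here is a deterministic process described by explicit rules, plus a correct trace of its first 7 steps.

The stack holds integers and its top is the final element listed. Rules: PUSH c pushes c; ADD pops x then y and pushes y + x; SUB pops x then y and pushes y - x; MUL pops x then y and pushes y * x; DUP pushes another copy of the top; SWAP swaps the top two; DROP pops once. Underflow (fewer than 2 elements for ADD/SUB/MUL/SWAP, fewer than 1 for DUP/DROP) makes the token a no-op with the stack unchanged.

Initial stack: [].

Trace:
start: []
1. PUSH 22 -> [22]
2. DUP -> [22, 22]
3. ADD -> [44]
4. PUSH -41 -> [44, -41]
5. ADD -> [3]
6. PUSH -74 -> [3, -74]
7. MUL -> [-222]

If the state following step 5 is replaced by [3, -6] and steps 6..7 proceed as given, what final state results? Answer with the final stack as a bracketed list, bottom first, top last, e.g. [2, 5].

[3, 444]

state after step 5 := [3, -6]
6. PUSH -74 -> [3, -6, -74]
7. MUL -> [3, 444]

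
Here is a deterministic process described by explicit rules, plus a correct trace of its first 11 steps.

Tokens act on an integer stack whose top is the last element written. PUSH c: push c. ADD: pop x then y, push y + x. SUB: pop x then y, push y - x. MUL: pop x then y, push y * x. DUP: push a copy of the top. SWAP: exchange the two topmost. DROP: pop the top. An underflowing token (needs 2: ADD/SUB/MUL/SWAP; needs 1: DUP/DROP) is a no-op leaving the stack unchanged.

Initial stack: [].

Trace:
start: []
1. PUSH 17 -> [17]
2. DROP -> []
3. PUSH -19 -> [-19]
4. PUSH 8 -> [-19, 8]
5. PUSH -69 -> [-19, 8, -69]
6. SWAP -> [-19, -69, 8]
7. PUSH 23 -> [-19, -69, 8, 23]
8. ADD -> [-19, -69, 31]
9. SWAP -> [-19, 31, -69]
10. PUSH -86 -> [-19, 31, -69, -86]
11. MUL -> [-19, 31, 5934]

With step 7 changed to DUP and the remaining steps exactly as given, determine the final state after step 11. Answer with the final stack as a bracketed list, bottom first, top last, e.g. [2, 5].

(re-executing from step 7 with the substitution; state before step 7: [-19, -69, 8])
7. DUP -> [-19, -69, 8, 8]
8. ADD -> [-19, -69, 16]
9. SWAP -> [-19, 16, -69]
10. PUSH -86 -> [-19, 16, -69, -86]
11. MUL -> [-19, 16, 5934]

[-19, 16, 5934]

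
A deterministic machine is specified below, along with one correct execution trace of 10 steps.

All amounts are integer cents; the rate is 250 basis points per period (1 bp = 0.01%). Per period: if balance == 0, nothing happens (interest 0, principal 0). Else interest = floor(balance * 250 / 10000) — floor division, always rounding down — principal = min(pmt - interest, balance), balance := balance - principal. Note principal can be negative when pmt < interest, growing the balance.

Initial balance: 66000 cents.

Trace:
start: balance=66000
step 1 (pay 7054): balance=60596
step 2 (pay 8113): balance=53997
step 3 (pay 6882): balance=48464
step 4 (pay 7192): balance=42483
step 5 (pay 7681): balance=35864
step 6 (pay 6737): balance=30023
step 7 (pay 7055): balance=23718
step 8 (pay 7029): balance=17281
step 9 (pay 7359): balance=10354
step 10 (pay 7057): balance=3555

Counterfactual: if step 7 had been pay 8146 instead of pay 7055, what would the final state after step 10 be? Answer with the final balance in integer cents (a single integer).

2381

(re-executing from step 7 with the substitution; state before step 7: balance=30023)
step 7 (pay 8146): balance=22627
step 8 (pay 7029): balance=16163
step 9 (pay 7359): balance=9208
step 10 (pay 7057): balance=2381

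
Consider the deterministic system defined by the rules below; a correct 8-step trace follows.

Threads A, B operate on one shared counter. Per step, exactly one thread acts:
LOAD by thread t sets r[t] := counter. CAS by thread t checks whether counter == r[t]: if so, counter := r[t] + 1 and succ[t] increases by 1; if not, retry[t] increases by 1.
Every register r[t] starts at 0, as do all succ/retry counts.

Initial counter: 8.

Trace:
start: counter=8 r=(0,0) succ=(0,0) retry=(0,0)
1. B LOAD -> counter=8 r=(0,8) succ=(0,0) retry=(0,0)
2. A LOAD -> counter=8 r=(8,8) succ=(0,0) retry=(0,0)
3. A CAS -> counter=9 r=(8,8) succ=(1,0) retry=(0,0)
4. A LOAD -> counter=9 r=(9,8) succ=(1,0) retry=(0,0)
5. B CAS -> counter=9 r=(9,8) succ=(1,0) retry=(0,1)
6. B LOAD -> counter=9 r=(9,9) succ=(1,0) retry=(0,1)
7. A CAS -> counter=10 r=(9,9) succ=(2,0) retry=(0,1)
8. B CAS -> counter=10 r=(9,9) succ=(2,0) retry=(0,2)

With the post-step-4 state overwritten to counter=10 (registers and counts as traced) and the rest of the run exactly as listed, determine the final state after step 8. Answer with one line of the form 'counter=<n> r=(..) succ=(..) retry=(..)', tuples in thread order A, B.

state after step 4 := counter=10 r=(9,8) succ=(1,0) retry=(0,0)
5. B CAS -> counter=10 r=(9,8) succ=(1,0) retry=(0,1)
6. B LOAD -> counter=10 r=(9,10) succ=(1,0) retry=(0,1)
7. A CAS -> counter=10 r=(9,10) succ=(1,0) retry=(1,1)
8. B CAS -> counter=11 r=(9,10) succ=(1,1) retry=(1,1)

counter=11 r=(9,10) succ=(1,1) retry=(1,1)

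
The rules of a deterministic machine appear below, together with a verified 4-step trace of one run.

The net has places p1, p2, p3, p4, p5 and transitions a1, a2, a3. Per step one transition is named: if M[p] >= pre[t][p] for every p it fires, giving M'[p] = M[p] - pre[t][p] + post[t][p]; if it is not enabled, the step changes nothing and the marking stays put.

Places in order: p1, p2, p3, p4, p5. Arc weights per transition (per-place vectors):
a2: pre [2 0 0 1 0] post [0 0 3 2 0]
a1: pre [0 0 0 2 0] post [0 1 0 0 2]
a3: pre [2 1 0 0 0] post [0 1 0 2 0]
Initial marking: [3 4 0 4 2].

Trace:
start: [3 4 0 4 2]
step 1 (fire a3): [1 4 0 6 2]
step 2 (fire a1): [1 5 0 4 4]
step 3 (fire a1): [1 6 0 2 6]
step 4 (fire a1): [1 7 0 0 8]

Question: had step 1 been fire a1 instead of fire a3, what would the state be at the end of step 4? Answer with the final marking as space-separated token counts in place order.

3 6 0 0 6

(re-executing from step 1 with the substitution; state before step 1: [3 4 0 4 2])
step 1 (fire a1): [3 5 0 2 4]
step 2 (fire a1): [3 6 0 0 6]
step 3 (fire a1): [3 6 0 0 6]
step 4 (fire a1): [3 6 0 0 6]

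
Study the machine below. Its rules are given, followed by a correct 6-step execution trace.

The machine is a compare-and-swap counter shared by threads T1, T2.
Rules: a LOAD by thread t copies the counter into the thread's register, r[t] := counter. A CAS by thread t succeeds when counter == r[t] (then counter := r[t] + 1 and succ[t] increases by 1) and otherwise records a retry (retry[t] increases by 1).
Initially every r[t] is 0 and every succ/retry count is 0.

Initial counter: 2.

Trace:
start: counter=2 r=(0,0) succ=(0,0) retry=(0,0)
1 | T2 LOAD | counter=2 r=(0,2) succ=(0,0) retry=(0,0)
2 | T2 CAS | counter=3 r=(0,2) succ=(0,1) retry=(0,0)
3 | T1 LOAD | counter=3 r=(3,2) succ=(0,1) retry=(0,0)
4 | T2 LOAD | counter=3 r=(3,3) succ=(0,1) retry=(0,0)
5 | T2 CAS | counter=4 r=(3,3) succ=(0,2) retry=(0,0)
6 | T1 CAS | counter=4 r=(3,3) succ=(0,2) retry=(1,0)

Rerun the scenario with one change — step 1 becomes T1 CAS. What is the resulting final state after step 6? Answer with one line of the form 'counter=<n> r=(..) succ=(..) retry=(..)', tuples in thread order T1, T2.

(re-executing from step 1 with the substitution; state before step 1: counter=2 r=(0,0) succ=(0,0) retry=(0,0))
1 | T1 CAS | counter=2 r=(0,0) succ=(0,0) retry=(1,0)
2 | T2 CAS | counter=2 r=(0,0) succ=(0,0) retry=(1,1)
3 | T1 LOAD | counter=2 r=(2,0) succ=(0,0) retry=(1,1)
4 | T2 LOAD | counter=2 r=(2,2) succ=(0,0) retry=(1,1)
5 | T2 CAS | counter=3 r=(2,2) succ=(0,1) retry=(1,1)
6 | T1 CAS | counter=3 r=(2,2) succ=(0,1) retry=(2,1)

counter=3 r=(2,2) succ=(0,1) retry=(2,1)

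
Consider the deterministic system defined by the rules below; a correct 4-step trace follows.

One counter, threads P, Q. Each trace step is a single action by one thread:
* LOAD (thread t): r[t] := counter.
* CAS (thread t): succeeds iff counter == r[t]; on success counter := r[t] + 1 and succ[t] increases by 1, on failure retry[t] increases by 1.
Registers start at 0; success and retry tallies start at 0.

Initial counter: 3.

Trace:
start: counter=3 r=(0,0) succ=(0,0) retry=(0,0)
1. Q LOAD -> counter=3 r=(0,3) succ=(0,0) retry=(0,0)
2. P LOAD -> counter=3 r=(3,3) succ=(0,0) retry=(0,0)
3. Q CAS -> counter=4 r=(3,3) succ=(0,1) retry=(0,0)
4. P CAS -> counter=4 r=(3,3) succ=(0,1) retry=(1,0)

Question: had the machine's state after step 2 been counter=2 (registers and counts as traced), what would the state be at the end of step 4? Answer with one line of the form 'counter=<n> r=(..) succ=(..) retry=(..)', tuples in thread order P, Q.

state after step 2 := counter=2 r=(3,3) succ=(0,0) retry=(0,0)
3. Q CAS -> counter=2 r=(3,3) succ=(0,0) retry=(0,1)
4. P CAS -> counter=2 r=(3,3) succ=(0,0) retry=(1,1)

counter=2 r=(3,3) succ=(0,0) retry=(1,1)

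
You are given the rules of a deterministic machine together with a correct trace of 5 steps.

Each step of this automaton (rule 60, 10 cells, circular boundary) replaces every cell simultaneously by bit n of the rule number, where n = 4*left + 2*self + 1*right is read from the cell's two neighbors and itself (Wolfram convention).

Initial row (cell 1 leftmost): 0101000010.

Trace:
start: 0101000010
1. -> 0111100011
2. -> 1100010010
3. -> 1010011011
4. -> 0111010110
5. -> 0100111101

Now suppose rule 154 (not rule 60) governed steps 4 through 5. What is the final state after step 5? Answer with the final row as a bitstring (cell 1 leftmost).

(re-executing steps 4..5 under rule 154; state before step 4: 1010011011)
4. -> 0001110011
5. -> 1011101110

1011101110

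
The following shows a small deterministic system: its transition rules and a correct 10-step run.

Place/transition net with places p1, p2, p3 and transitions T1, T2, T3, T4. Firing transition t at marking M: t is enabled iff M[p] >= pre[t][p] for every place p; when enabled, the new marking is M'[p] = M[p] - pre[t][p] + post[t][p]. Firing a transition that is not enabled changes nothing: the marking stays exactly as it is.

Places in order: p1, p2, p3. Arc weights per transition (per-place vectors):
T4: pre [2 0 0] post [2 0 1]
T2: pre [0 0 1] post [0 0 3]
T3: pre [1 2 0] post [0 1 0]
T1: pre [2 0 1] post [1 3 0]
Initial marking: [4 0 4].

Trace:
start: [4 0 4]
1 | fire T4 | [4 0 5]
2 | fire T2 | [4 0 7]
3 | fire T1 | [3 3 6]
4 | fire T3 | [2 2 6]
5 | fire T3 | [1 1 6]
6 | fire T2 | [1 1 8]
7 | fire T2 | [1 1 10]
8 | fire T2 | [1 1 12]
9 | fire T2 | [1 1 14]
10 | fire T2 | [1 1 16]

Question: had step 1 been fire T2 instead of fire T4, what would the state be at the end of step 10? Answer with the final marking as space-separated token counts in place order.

(re-executing from step 1 with the substitution; state before step 1: [4 0 4])
1 | fire T2 | [4 0 6]
2 | fire T2 | [4 0 8]
3 | fire T1 | [3 3 7]
4 | fire T3 | [2 2 7]
5 | fire T3 | [1 1 7]
6 | fire T2 | [1 1 9]
7 | fire T2 | [1 1 11]
8 | fire T2 | [1 1 13]
9 | fire T2 | [1 1 15]
10 | fire T2 | [1 1 17]

1 1 17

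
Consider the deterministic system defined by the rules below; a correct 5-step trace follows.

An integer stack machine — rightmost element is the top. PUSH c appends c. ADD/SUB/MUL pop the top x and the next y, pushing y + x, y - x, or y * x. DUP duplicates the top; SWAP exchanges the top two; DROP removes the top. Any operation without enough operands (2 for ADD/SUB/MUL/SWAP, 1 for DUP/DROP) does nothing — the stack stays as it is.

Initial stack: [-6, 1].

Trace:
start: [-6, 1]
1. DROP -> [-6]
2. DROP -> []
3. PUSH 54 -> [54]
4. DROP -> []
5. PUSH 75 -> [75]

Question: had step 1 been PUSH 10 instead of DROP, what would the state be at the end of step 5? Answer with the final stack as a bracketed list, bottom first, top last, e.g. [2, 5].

(re-executing from step 1 with the substitution; state before step 1: [-6, 1])
1. PUSH 10 -> [-6, 1, 10]
2. DROP -> [-6, 1]
3. PUSH 54 -> [-6, 1, 54]
4. DROP -> [-6, 1]
5. PUSH 75 -> [-6, 1, 75]

[-6, 1, 75]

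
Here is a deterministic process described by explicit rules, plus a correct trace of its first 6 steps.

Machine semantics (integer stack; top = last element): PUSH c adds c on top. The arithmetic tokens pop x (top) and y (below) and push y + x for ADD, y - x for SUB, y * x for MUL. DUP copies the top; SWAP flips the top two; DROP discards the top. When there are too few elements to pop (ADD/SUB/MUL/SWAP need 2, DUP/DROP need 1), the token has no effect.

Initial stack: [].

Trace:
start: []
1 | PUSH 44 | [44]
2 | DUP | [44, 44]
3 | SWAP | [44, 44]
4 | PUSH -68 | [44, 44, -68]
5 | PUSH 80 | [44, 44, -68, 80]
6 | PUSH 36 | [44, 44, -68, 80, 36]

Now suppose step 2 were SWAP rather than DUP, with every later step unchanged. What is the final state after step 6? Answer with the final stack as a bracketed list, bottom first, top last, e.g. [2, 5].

(re-executing from step 2 with the substitution; state before step 2: [44])
2 | SWAP | [44]
3 | SWAP | [44]
4 | PUSH -68 | [44, -68]
5 | PUSH 80 | [44, -68, 80]
6 | PUSH 36 | [44, -68, 80, 36]

[44, -68, 80, 36]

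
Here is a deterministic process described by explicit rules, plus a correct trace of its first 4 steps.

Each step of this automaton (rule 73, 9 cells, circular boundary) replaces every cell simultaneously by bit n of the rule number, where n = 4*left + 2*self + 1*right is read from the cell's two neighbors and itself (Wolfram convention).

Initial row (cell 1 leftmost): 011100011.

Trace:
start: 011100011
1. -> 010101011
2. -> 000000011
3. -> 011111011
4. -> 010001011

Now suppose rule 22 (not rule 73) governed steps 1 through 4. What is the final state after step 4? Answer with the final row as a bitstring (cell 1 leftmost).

(re-executing steps 1..4 under rule 22; state before step 1: 011100011)
1. -> 000010100
2. -> 000110110
3. -> 001000001
4. -> 111100011

111100011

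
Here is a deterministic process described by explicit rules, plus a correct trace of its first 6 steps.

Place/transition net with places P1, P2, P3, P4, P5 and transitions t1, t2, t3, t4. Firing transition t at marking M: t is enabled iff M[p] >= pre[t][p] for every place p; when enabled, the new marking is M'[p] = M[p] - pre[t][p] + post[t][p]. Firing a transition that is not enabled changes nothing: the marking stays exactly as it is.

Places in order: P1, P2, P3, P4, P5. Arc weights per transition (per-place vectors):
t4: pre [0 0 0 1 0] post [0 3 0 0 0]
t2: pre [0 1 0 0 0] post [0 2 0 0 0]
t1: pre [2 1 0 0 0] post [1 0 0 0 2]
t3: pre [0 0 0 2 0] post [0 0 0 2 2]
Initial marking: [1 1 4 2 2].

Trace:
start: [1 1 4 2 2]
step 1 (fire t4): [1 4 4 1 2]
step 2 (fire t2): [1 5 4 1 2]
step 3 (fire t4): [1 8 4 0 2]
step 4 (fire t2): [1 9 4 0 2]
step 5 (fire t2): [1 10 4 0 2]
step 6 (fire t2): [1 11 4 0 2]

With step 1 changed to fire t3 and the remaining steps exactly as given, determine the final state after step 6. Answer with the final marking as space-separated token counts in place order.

1 8 4 1 4

(re-executing from step 1 with the substitution; state before step 1: [1 1 4 2 2])
step 1 (fire t3): [1 1 4 2 4]
step 2 (fire t2): [1 2 4 2 4]
step 3 (fire t4): [1 5 4 1 4]
step 4 (fire t2): [1 6 4 1 4]
step 5 (fire t2): [1 7 4 1 4]
step 6 (fire t2): [1 8 4 1 4]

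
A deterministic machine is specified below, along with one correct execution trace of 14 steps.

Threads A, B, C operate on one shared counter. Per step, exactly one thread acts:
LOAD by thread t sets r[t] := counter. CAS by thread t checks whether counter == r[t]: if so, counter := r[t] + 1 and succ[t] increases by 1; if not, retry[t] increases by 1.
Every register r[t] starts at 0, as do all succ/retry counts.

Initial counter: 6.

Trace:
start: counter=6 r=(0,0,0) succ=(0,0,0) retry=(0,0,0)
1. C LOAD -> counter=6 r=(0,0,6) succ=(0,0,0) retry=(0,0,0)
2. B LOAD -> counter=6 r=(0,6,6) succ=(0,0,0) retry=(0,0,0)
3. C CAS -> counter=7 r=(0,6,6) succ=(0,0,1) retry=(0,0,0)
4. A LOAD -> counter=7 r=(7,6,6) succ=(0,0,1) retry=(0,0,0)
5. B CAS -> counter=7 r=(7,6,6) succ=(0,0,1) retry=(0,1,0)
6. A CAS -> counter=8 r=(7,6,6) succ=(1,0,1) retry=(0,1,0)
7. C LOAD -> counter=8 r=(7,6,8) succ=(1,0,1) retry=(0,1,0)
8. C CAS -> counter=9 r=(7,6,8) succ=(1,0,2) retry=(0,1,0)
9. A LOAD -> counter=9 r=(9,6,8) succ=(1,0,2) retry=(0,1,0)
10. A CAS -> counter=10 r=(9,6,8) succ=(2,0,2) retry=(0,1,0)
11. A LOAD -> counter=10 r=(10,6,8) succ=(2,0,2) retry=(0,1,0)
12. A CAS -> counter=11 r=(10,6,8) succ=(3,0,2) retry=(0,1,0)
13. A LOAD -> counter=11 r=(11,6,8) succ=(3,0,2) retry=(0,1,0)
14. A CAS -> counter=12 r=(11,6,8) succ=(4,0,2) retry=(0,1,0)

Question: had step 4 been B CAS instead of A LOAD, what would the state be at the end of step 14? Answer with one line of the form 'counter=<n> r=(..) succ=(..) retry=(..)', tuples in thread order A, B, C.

(re-executing from step 4 with the substitution; state before step 4: counter=7 r=(0,6,6) succ=(0,0,1) retry=(0,0,0))
4. B CAS -> counter=7 r=(0,6,6) succ=(0,0,1) retry=(0,1,0)
5. B CAS -> counter=7 r=(0,6,6) succ=(0,0,1) retry=(0,2,0)
6. A CAS -> counter=7 r=(0,6,6) succ=(0,0,1) retry=(1,2,0)
7. C LOAD -> counter=7 r=(0,6,7) succ=(0,0,1) retry=(1,2,0)
8. C CAS -> counter=8 r=(0,6,7) succ=(0,0,2) retry=(1,2,0)
9. A LOAD -> counter=8 r=(8,6,7) succ=(0,0,2) retry=(1,2,0)
10. A CAS -> counter=9 r=(8,6,7) succ=(1,0,2) retry=(1,2,0)
11. A LOAD -> counter=9 r=(9,6,7) succ=(1,0,2) retry=(1,2,0)
12. A CAS -> counter=10 r=(9,6,7) succ=(2,0,2) retry=(1,2,0)
13. A LOAD -> counter=10 r=(10,6,7) succ=(2,0,2) retry=(1,2,0)
14. A CAS -> counter=11 r=(10,6,7) succ=(3,0,2) retry=(1,2,0)

counter=11 r=(10,6,7) succ=(3,0,2) retry=(1,2,0)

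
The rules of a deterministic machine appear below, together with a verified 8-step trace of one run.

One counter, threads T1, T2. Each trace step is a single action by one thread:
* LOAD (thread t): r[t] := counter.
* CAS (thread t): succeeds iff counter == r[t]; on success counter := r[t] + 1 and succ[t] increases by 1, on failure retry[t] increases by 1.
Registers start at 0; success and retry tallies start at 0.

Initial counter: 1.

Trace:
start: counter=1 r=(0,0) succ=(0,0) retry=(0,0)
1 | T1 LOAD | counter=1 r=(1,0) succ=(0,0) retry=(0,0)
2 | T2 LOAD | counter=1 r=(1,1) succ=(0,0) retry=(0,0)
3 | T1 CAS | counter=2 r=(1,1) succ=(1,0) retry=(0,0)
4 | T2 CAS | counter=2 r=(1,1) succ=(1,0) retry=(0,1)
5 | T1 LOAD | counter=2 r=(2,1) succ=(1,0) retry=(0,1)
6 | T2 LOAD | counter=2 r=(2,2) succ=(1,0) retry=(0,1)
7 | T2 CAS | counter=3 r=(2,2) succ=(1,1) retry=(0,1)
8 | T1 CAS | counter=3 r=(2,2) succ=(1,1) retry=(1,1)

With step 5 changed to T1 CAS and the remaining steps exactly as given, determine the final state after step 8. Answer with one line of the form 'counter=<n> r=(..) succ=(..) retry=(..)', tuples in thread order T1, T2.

(re-executing from step 5 with the substitution; state before step 5: counter=2 r=(1,1) succ=(1,0) retry=(0,1))
5 | T1 CAS | counter=2 r=(1,1) succ=(1,0) retry=(1,1)
6 | T2 LOAD | counter=2 r=(1,2) succ=(1,0) retry=(1,1)
7 | T2 CAS | counter=3 r=(1,2) succ=(1,1) retry=(1,1)
8 | T1 CAS | counter=3 r=(1,2) succ=(1,1) retry=(2,1)

counter=3 r=(1,2) succ=(1,1) retry=(2,1)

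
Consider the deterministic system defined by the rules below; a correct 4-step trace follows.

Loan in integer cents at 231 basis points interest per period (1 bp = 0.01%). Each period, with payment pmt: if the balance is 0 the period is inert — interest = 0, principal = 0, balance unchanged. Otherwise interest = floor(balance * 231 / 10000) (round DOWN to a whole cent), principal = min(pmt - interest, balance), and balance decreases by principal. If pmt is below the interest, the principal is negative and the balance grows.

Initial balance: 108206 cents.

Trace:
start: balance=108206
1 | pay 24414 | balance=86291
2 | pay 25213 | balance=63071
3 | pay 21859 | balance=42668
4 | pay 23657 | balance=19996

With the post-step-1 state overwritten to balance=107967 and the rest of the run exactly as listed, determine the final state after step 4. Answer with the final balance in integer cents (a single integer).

state after step 1 := balance=107967
2 | pay 25213 | balance=85248
3 | pay 21859 | balance=65358
4 | pay 23657 | balance=43210

43210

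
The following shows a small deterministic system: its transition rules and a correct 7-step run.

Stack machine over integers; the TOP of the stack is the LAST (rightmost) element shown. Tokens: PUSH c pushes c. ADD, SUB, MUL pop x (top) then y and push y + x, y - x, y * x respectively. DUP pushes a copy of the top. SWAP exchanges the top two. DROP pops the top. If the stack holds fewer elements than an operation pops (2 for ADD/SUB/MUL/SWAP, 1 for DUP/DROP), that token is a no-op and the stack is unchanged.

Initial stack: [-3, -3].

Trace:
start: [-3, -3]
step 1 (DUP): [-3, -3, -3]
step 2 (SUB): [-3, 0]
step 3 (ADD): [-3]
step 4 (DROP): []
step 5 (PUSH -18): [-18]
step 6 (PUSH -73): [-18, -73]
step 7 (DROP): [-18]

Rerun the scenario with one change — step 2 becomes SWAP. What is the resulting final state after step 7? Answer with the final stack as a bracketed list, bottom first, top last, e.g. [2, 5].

[-3, -18]

(re-executing from step 2 with the substitution; state before step 2: [-3, -3, -3])
step 2 (SWAP): [-3, -3, -3]
step 3 (ADD): [-3, -6]
step 4 (DROP): [-3]
step 5 (PUSH -18): [-3, -18]
step 6 (PUSH -73): [-3, -18, -73]
step 7 (DROP): [-3, -18]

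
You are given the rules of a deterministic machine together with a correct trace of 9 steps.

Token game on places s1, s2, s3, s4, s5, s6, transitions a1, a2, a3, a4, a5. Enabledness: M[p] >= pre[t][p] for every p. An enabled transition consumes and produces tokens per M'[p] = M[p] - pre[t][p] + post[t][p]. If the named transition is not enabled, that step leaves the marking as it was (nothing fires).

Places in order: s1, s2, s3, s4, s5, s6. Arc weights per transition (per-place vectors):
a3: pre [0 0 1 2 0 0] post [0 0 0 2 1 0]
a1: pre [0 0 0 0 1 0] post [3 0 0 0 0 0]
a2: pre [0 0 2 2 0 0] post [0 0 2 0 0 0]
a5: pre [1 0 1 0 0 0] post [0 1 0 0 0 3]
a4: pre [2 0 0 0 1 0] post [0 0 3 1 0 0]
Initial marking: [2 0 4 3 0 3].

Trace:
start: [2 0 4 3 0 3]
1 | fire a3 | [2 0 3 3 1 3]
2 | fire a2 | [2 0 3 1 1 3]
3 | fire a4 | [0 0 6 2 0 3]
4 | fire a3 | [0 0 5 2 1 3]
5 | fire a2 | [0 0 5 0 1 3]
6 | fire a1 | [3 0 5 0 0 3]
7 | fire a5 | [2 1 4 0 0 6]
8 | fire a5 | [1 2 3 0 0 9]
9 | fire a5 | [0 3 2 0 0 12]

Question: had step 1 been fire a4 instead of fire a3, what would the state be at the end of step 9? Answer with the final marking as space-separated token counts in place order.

(re-executing from step 1 with the substitution; state before step 1: [2 0 4 3 0 3])
1 | fire a4 | [2 0 4 3 0 3]
2 | fire a2 | [2 0 4 1 0 3]
3 | fire a4 | [2 0 4 1 0 3]
4 | fire a3 | [2 0 4 1 0 3]
5 | fire a2 | [2 0 4 1 0 3]
6 | fire a1 | [2 0 4 1 0 3]
7 | fire a5 | [1 1 3 1 0 6]
8 | fire a5 | [0 2 2 1 0 9]
9 | fire a5 | [0 2 2 1 0 9]

0 2 2 1 0 9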